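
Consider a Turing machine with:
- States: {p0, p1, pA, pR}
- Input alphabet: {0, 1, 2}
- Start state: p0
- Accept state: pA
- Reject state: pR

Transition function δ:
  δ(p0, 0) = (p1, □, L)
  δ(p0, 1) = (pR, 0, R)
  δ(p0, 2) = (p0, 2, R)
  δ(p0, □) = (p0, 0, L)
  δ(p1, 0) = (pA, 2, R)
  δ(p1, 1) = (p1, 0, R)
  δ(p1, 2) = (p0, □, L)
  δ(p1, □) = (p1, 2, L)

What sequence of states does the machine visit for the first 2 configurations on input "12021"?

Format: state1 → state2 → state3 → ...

Execution trace:
Initial: [p0]12021
Step 1: δ(p0, 1) = (pR, 0, R) → 0[pR]2021

The machine reaches the reject state pR and halts.

State sequence: p0 → pR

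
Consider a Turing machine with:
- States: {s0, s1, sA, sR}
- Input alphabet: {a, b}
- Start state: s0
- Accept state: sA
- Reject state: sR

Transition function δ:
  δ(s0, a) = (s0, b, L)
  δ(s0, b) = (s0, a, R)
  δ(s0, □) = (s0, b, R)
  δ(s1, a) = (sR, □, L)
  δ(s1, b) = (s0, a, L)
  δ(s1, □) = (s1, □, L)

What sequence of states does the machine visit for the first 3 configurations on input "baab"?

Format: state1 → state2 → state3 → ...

Execution trace:
Initial: [s0]baab
Step 1: δ(s0, b) = (s0, a, R) → a[s0]aab
Step 2: δ(s0, a) = (s0, b, L) → [s0]abab

State sequence: s0 → s0 → s0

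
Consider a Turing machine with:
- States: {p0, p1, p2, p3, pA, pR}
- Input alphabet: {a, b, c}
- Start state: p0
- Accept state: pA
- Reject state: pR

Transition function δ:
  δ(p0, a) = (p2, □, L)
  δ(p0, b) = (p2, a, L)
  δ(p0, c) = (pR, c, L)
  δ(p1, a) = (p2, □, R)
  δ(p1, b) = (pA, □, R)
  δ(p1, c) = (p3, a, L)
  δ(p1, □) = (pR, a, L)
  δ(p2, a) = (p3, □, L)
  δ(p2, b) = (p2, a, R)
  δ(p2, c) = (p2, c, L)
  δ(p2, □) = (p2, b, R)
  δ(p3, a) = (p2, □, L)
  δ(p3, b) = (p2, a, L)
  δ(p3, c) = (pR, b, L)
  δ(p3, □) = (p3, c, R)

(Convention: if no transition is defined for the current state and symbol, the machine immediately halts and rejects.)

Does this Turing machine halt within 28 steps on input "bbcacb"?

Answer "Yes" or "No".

Execution trace:
Initial: [p0]bbcacb
Step 1: δ(p0, b) = (p2, a, L) → [p2]□abcacb
Step 2: δ(p2, □) = (p2, b, R) → b[p2]abcacb
Step 3: δ(p2, a) = (p3, □, L) → [p3]b□bcacb
Step 4: δ(p3, b) = (p2, a, L) → [p2]□a□bcacb
Step 5: δ(p2, □) = (p2, b, R) → b[p2]a□bcacb
Step 6: δ(p2, a) = (p3, □, L) → [p3]b□□bcacb
Step 7: δ(p3, b) = (p2, a, L) → [p2]□a□□bcacb
Step 8: δ(p2, □) = (p2, b, R) → b[p2]a□□bcacb
Step 9: δ(p2, a) = (p3, □, L) → [p3]b□□□bcacb
Step 10: δ(p3, b) = (p2, a, L) → [p2]□a□□□bcacb
Step 11: δ(p2, □) = (p2, b, R) → b[p2]a□□□bcacb
Step 12: δ(p2, a) = (p3, □, L) → [p3]b□□□□bcacb
Step 13: δ(p3, b) = (p2, a, L) → [p2]□a□□□□bcacb
Step 14: δ(p2, □) = (p2, b, R) → b[p2]a□□□□bcacb
Step 15: δ(p2, a) = (p3, □, L) → [p3]b□□□□□bcacb
Step 16: δ(p3, b) = (p2, a, L) → [p2]□a□□□□□bcacb
Step 17: δ(p2, □) = (p2, b, R) → b[p2]a□□□□□bcacb
Step 18: δ(p2, a) = (p3, □, L) → [p3]b□□□□□□bcacb
Step 19: δ(p3, b) = (p2, a, L) → [p2]□a□□□□□□bcacb
Step 20: δ(p2, □) = (p2, b, R) → b[p2]a□□□□□□bcacb
Step 21: δ(p2, a) = (p3, □, L) → [p3]b□□□□□□□bcacb
Step 22: δ(p3, b) = (p2, a, L) → [p2]□a□□□□□□□bcacb
Step 23: δ(p2, □) = (p2, b, R) → b[p2]a□□□□□□□bcacb
Step 24: δ(p2, a) = (p3, □, L) → [p3]b□□□□□□□□bcacb
Step 25: δ(p3, b) = (p2, a, L) → [p2]□a□□□□□□□□bcacb
Step 26: δ(p2, □) = (p2, b, R) → b[p2]a□□□□□□□□bcacb
Step 27: δ(p2, a) = (p3, □, L) → [p3]b□□□□□□□□□bcacb
Step 28: δ(p3, b) = (p2, a, L) → [p2]□a□□□□□□□□□bcacb

The machine has not reached a halting state after 28 steps.
The machine did not halt within the 28-step bound.

Answer: No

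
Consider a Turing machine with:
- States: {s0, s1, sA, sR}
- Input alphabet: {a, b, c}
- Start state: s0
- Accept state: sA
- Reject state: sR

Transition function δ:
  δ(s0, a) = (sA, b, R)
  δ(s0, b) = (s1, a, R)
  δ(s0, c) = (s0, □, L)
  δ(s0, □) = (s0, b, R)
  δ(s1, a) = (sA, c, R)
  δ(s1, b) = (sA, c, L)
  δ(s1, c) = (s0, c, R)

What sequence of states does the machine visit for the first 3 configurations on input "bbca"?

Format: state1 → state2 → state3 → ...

Execution trace:
Initial: [s0]bbca
Step 1: δ(s0, b) = (s1, a, R) → a[s1]bca
Step 2: δ(s1, b) = (sA, c, L) → [sA]acca

The machine reaches the accept state sA and halts.

State sequence: s0 → s1 → sA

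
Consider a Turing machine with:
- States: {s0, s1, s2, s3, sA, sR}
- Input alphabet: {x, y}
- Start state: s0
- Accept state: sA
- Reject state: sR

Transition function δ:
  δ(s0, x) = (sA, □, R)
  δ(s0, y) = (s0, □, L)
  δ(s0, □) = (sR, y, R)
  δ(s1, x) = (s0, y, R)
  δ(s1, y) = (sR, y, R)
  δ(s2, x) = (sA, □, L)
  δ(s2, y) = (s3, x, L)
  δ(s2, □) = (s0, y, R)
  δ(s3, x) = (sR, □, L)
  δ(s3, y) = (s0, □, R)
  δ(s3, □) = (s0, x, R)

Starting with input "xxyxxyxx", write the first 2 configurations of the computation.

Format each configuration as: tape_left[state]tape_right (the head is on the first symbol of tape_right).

Transitions applied:
Step 1: δ(s0, x) = (sA, □, R)

The first 2 configurations are:
[s0]xxyxxyxx ⊢ □[sA]xyxxyxx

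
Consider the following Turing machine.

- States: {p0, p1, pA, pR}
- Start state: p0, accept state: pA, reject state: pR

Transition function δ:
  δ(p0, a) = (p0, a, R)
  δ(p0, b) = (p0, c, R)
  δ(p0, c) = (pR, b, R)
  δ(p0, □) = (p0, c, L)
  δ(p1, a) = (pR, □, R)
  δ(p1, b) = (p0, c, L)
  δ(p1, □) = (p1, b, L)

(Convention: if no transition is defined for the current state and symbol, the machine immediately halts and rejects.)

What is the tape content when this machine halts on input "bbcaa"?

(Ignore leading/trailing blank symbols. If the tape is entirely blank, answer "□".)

Execution trace:
Initial: [p0]bbcaa
Step 1: δ(p0, b) = (p0, c, R) → c[p0]bcaa
Step 2: δ(p0, b) = (p0, c, R) → cc[p0]caa
Step 3: δ(p0, c) = (pR, b, R) → ccb[pR]aa

The machine reaches the reject state pR and halts.

Final tape (ignoring leading/trailing blanks): ccbaa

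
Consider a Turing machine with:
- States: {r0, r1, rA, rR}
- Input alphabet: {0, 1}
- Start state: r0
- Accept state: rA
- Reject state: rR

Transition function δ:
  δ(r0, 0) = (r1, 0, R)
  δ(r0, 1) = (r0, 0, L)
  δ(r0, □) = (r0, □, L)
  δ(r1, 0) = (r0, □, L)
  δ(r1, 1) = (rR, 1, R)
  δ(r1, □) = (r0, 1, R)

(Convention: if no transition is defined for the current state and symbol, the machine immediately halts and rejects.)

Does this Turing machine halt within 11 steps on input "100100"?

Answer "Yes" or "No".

Execution trace:
Initial: [r0]100100
Step 1: δ(r0, 1) = (r0, 0, L) → [r0]□000100
Step 2: δ(r0, □) = (r0, □, L) → [r0]□□000100
Step 3: δ(r0, □) = (r0, □, L) → [r0]□□□000100
Step 4: δ(r0, □) = (r0, □, L) → [r0]□□□□000100
Step 5: δ(r0, □) = (r0, □, L) → [r0]□□□□□000100
Step 6: δ(r0, □) = (r0, □, L) → [r0]□□□□□□000100
Step 7: δ(r0, □) = (r0, □, L) → [r0]□□□□□□□000100
Step 8: δ(r0, □) = (r0, □, L) → [r0]□□□□□□□□000100
Step 9: δ(r0, □) = (r0, □, L) → [r0]□□□□□□□□□000100
Step 10: δ(r0, □) = (r0, □, L) → [r0]□□□□□□□□□□000100
Step 11: δ(r0, □) = (r0, □, L) → [r0]□□□□□□□□□□□000100

The machine has not reached a halting state after 11 steps.
The machine did not halt within the 11-step bound.

Answer: No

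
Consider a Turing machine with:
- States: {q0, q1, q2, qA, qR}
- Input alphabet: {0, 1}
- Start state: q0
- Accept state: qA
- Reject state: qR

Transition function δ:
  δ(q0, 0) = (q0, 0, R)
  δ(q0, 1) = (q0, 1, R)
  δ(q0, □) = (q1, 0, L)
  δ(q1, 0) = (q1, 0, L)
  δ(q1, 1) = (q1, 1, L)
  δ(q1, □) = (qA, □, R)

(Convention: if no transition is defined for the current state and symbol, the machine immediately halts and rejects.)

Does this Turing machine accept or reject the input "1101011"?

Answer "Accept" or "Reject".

Execution trace:
Initial: [q0]1101011
Step 1: δ(q0, 1) = (q0, 1, R) → 1[q0]101011
Step 2: δ(q0, 1) = (q0, 1, R) → 11[q0]01011
Step 3: δ(q0, 0) = (q0, 0, R) → 110[q0]1011
Step 4: δ(q0, 1) = (q0, 1, R) → 1101[q0]011
Step 5: δ(q0, 0) = (q0, 0, R) → 11010[q0]11
Step 6: δ(q0, 1) = (q0, 1, R) → 110101[q0]1
Step 7: δ(q0, 1) = (q0, 1, R) → 1101011[q0]□
Step 8: δ(q0, □) = (q1, 0, L) → 110101[q1]10
Step 9: δ(q1, 1) = (q1, 1, L) → 11010[q1]110
Step 10: δ(q1, 1) = (q1, 1, L) → 1101[q1]0110
Step 11: δ(q1, 0) = (q1, 0, L) → 110[q1]10110
Step 12: δ(q1, 1) = (q1, 1, L) → 11[q1]010110
Step 13: δ(q1, 0) = (q1, 0, L) → 1[q1]1010110
Step 14: δ(q1, 1) = (q1, 1, L) → [q1]11010110
Step 15: δ(q1, 1) = (q1, 1, L) → [q1]□11010110
Step 16: δ(q1, □) = (qA, □, R) → □[qA]11010110

The machine reaches the accept state qA and halts.

Answer: Accept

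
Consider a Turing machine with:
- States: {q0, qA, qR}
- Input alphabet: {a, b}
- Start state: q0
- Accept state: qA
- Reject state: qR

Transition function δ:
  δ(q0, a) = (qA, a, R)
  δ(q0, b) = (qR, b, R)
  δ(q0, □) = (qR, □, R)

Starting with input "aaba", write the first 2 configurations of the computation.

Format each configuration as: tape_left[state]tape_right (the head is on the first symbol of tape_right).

Transitions applied:
Step 1: δ(q0, a) = (qA, a, R)

The first 2 configurations are:
[q0]aaba ⊢ a[qA]aba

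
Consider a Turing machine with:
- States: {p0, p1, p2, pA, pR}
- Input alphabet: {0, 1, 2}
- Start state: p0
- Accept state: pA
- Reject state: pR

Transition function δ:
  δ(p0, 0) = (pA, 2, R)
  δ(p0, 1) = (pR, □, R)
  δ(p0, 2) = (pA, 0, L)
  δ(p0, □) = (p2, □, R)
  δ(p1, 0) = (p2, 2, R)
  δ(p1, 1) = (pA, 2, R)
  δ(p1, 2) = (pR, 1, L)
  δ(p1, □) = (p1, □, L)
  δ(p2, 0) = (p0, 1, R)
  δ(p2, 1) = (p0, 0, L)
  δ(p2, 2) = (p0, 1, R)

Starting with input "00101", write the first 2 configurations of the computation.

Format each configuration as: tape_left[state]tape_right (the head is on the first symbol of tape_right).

Transitions applied:
Step 1: δ(p0, 0) = (pA, 2, R)

The first 2 configurations are:
[p0]00101 ⊢ 2[pA]0101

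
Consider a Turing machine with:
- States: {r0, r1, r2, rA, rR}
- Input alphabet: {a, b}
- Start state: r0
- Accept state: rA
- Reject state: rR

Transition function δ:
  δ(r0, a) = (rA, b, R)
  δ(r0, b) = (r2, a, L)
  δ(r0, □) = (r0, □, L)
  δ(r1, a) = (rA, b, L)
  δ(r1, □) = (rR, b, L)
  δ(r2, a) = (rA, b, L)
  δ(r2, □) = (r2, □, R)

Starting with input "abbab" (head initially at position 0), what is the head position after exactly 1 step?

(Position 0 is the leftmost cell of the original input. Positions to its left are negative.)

Execution trace (head position shown):
Step 0: [r0]abbab  (head at position 0)
Step 1: move right → b[rA]bbab  (head at position 1)

After 1 step, the head is at position 1.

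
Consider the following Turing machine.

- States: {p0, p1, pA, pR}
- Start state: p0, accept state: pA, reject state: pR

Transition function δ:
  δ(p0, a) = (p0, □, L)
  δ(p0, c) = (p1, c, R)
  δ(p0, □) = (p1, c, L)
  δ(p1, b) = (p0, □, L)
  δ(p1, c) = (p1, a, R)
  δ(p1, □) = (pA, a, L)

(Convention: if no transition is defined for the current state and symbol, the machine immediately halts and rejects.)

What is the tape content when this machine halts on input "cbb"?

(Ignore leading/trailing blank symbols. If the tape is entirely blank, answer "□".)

Execution trace:
Initial: [p0]cbb
Step 1: δ(p0, c) = (p1, c, R) → c[p1]bb
Step 2: δ(p1, b) = (p0, □, L) → [p0]c□b
Step 3: δ(p0, c) = (p1, c, R) → c[p1]□b
Step 4: δ(p1, □) = (pA, a, L) → [pA]cab

The machine reaches the accept state pA and halts.

Final tape (ignoring leading/trailing blanks): cab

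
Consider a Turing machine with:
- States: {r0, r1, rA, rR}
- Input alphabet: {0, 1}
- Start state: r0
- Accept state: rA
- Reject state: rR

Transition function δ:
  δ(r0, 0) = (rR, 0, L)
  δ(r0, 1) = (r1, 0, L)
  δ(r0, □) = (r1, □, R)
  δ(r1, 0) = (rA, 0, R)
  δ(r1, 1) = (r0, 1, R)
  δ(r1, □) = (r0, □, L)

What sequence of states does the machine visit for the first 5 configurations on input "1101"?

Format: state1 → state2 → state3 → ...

Execution trace:
Initial: [r0]1101
Step 1: δ(r0, 1) = (r1, 0, L) → [r1]□0101
Step 2: δ(r1, □) = (r0, □, L) → [r0]□□0101
Step 3: δ(r0, □) = (r1, □, R) → □[r1]□0101
Step 4: δ(r1, □) = (r0, □, L) → [r0]□□0101

State sequence: r0 → r1 → r0 → r1 → r0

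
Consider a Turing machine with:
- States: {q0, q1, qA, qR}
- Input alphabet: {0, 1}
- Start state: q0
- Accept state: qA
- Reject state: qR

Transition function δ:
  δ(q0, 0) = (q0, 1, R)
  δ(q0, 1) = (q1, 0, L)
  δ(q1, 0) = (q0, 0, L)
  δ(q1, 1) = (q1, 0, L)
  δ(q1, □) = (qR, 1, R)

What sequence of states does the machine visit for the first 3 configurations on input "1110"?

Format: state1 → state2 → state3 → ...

Execution trace:
Initial: [q0]1110
Step 1: δ(q0, 1) = (q1, 0, L) → [q1]□0110
Step 2: δ(q1, □) = (qR, 1, R) → 1[qR]0110

The machine reaches the reject state qR and halts.

State sequence: q0 → q1 → qR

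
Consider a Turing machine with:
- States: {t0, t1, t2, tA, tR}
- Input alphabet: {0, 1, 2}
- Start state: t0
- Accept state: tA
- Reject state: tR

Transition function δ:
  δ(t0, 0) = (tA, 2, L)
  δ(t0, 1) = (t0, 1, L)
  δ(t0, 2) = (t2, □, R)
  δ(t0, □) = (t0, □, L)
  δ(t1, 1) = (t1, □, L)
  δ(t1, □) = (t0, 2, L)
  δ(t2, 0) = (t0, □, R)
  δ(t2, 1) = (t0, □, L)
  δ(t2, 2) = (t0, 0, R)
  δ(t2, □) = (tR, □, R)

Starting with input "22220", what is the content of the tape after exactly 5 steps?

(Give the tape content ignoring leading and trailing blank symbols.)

Execution trace:
Initial: [t0]22220
Step 1: δ(t0, 2) = (t2, □, R) → □[t2]2220
Step 2: δ(t2, 2) = (t0, 0, R) → □0[t0]220
Step 3: δ(t0, 2) = (t2, □, R) → □0□[t2]20
Step 4: δ(t2, 2) = (t0, 0, R) → □0□0[t0]0
Step 5: δ(t0, 0) = (tA, 2, L) → □0□[tA]02

The machine reaches the accept state tA and halts.

After 5 steps, the tape (ignoring leading/trailing blanks) is: 0□02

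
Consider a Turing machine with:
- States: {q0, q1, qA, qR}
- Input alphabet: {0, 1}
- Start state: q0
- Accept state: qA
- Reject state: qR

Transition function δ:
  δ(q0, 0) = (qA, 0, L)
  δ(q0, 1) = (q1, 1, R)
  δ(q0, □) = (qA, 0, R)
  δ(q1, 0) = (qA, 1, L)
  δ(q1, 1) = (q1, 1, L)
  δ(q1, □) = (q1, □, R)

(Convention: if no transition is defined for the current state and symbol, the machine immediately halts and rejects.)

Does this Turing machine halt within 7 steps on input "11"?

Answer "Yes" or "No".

Execution trace:
Initial: [q0]11
Step 1: δ(q0, 1) = (q1, 1, R) → 1[q1]1
Step 2: δ(q1, 1) = (q1, 1, L) → [q1]11
Step 3: δ(q1, 1) = (q1, 1, L) → [q1]□11
Step 4: δ(q1, □) = (q1, □, R) → □[q1]11
Step 5: δ(q1, 1) = (q1, 1, L) → [q1]□11
Step 6: δ(q1, □) = (q1, □, R) → □[q1]11
Step 7: δ(q1, 1) = (q1, 1, L) → [q1]□11

The machine has not reached a halting state after 7 steps.
The machine did not halt within the 7-step bound.

Answer: No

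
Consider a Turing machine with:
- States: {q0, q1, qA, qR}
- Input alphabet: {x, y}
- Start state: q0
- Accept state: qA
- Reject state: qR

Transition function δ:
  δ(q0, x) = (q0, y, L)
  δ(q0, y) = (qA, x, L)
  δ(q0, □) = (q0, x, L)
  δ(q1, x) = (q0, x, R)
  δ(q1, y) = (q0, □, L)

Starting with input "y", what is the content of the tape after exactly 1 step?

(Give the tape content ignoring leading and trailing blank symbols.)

Execution trace:
Initial: [q0]y
Step 1: δ(q0, y) = (qA, x, L) → [qA]□x

The machine reaches the accept state qA and halts.

After 1 step, the tape (ignoring leading/trailing blanks) is: x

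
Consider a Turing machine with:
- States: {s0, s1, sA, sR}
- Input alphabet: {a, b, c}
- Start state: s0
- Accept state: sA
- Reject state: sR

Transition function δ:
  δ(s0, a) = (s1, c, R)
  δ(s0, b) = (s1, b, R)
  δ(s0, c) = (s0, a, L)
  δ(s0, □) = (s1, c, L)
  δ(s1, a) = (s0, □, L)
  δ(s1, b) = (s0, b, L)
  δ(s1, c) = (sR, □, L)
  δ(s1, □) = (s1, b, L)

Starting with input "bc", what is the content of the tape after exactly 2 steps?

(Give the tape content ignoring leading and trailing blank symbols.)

Execution trace:
Initial: [s0]bc
Step 1: δ(s0, b) = (s1, b, R) → b[s1]c
Step 2: δ(s1, c) = (sR, □, L) → [sR]b□

The machine reaches the reject state sR and halts.

After 2 steps, the tape (ignoring leading/trailing blanks) is: b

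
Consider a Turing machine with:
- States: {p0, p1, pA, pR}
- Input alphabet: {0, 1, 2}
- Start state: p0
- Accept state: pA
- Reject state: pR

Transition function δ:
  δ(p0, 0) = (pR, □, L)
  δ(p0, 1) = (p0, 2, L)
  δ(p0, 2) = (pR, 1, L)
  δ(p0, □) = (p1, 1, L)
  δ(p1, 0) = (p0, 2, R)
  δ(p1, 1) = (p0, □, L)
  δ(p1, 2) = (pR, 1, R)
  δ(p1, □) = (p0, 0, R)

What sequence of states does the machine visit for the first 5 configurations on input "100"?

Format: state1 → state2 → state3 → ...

Execution trace:
Initial: [p0]100
Step 1: δ(p0, 1) = (p0, 2, L) → [p0]□200
Step 2: δ(p0, □) = (p1, 1, L) → [p1]□1200
Step 3: δ(p1, □) = (p0, 0, R) → 0[p0]1200
Step 4: δ(p0, 1) = (p0, 2, L) → [p0]02200

State sequence: p0 → p0 → p1 → p0 → p0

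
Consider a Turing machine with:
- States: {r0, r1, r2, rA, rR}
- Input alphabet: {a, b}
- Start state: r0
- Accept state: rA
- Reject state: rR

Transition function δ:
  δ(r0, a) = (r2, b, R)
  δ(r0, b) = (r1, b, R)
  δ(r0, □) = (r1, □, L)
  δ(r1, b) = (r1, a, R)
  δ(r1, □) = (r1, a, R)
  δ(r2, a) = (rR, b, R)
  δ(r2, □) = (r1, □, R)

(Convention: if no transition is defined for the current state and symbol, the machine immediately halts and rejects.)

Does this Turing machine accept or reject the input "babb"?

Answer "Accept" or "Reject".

Execution trace:
Initial: [r0]babb
Step 1: δ(r0, b) = (r1, b, R) → b[r1]abb

No transition is defined for δ(r1, a). By convention the machine halts and rejects.

Answer: Reject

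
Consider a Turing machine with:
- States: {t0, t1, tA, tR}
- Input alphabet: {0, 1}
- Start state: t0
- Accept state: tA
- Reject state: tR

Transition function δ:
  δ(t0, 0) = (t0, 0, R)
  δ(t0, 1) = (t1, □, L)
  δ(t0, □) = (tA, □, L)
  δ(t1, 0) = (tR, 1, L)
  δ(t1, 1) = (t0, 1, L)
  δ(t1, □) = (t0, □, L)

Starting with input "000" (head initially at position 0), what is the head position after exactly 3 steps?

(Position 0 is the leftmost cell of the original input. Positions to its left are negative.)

Execution trace (head position shown):
Step 0: [t0]000  (head at position 0)
Step 1: move right → 0[t0]00  (head at position 1)
Step 2: move right → 00[t0]0  (head at position 2)
Step 3: move right → 000[t0]□  (head at position 3)

After 3 steps, the head is at position 3.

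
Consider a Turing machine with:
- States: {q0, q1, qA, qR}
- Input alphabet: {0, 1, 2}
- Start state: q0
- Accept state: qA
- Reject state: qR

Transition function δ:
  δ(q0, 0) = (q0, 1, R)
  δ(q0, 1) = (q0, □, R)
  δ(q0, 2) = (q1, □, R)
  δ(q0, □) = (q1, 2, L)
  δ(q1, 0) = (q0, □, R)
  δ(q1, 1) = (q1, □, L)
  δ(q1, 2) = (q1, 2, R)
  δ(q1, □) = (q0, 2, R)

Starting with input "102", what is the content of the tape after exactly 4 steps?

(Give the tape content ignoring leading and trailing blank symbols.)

Execution trace:
Initial: [q0]102
Step 1: δ(q0, 1) = (q0, □, R) → □[q0]02
Step 2: δ(q0, 0) = (q0, 1, R) → □1[q0]2
Step 3: δ(q0, 2) = (q1, □, R) → □1□[q1]□
Step 4: δ(q1, □) = (q0, 2, R) → □1□2[q0]□

After 4 steps, the tape (ignoring leading/trailing blanks) is: 1□2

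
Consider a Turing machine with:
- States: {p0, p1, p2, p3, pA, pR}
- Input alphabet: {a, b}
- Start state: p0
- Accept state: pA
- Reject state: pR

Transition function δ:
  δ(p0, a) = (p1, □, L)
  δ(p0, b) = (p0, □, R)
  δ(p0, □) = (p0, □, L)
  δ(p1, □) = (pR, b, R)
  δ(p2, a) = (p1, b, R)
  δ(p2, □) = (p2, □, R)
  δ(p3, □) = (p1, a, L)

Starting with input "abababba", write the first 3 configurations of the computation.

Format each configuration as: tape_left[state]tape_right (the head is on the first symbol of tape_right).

Transitions applied:
Step 1: δ(p0, a) = (p1, □, L)
Step 2: δ(p1, □) = (pR, b, R)

The first 3 configurations are:
[p0]abababba ⊢ [p1]□□bababba ⊢ b[pR]□bababba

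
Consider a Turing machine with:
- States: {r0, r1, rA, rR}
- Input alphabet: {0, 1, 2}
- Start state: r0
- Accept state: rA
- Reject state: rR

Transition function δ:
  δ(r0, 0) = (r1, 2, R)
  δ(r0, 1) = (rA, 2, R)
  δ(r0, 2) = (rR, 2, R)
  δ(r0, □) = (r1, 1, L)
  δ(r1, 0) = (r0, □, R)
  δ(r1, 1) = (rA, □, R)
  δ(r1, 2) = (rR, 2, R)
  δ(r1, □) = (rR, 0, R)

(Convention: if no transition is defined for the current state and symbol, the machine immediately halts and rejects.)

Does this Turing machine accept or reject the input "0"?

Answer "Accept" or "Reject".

Execution trace:
Initial: [r0]0
Step 1: δ(r0, 0) = (r1, 2, R) → 2[r1]□
Step 2: δ(r1, □) = (rR, 0, R) → 20[rR]□

The machine reaches the reject state rR and halts.

Answer: Reject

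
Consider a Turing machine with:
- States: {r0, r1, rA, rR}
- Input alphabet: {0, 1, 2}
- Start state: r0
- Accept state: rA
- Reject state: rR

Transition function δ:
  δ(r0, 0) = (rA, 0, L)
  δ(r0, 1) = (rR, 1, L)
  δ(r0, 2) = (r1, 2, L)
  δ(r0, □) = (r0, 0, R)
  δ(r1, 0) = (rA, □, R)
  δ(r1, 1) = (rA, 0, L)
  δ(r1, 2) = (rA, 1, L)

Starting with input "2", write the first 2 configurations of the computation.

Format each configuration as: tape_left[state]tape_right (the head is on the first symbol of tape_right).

Transitions applied:
Step 1: δ(r0, 2) = (r1, 2, L)

The first 2 configurations are:
[r0]2 ⊢ [r1]□2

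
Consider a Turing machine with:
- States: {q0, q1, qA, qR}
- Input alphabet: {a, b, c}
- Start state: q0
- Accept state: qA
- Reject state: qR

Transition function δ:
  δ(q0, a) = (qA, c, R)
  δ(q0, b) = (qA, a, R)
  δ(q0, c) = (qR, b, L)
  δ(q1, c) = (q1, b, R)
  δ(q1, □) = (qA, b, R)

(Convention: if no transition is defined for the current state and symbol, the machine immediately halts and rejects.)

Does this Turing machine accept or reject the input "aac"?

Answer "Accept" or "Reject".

Execution trace:
Initial: [q0]aac
Step 1: δ(q0, a) = (qA, c, R) → c[qA]ac

The machine reaches the accept state qA and halts.

Answer: Accept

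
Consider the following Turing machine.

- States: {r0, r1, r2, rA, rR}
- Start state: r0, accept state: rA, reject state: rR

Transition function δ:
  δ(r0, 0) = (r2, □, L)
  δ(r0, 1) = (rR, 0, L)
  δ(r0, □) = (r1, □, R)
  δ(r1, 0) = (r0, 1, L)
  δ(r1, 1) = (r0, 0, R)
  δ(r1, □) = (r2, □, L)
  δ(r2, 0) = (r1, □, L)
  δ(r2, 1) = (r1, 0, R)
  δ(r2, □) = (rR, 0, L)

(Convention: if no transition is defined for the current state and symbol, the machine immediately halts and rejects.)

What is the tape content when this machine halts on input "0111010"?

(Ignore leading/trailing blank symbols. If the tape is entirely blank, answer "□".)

Execution trace:
Initial: [r0]0111010
Step 1: δ(r0, 0) = (r2, □, L) → [r2]□□111010
Step 2: δ(r2, □) = (rR, 0, L) → [rR]□0□111010

The machine reaches the reject state rR and halts.

Final tape (ignoring leading/trailing blanks): 0□111010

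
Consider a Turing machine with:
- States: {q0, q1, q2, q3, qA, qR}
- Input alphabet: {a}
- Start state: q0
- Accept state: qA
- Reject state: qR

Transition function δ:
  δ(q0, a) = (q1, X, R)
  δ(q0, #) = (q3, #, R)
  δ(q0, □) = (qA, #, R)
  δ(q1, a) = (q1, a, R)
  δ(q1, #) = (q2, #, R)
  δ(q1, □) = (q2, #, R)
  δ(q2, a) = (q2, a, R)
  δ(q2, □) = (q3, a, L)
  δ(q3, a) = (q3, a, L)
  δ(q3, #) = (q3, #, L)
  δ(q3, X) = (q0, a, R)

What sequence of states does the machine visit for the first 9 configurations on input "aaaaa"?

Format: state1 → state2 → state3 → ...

Execution trace:
Initial: [q0]aaaaa
Step 1: δ(q0, a) = (q1, X, R) → X[q1]aaaa
Step 2: δ(q1, a) = (q1, a, R) → Xa[q1]aaa
Step 3: δ(q1, a) = (q1, a, R) → Xaa[q1]aa
Step 4: δ(q1, a) = (q1, a, R) → Xaaa[q1]a
Step 5: δ(q1, a) = (q1, a, R) → Xaaaa[q1]□
Step 6: δ(q1, □) = (q2, #, R) → Xaaaa#[q2]□
Step 7: δ(q2, □) = (q3, a, L) → Xaaaa[q3]#a
Step 8: δ(q3, #) = (q3, #, L) → Xaaa[q3]a#a

State sequence: q0 → q1 → q1 → q1 → q1 → q1 → q2 → q3 → q3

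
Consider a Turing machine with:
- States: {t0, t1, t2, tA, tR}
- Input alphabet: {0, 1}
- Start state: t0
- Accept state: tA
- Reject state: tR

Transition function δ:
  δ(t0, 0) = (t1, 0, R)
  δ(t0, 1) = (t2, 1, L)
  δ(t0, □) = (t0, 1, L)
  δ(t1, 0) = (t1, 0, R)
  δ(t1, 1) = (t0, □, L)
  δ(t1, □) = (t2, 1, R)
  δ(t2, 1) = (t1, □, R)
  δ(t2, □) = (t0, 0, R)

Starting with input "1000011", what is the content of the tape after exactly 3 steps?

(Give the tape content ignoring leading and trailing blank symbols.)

Execution trace:
Initial: [t0]1000011
Step 1: δ(t0, 1) = (t2, 1, L) → [t2]□1000011
Step 2: δ(t2, □) = (t0, 0, R) → 0[t0]1000011
Step 3: δ(t0, 1) = (t2, 1, L) → [t2]01000011

No transition is defined for δ(t2, 0). By convention the machine halts and rejects.

After 3 steps, the tape (ignoring leading/trailing blanks) is: 01000011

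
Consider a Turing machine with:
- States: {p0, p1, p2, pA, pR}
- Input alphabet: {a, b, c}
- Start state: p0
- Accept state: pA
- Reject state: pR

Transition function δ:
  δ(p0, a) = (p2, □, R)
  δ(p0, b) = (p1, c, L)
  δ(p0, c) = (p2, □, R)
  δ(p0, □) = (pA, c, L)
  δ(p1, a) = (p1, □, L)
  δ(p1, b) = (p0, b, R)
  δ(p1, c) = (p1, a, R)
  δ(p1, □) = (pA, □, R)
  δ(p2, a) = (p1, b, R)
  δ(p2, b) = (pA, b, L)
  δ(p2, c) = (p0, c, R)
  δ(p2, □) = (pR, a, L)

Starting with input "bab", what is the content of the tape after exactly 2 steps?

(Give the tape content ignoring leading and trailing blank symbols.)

Execution trace:
Initial: [p0]bab
Step 1: δ(p0, b) = (p1, c, L) → [p1]□cab
Step 2: δ(p1, □) = (pA, □, R) → □[pA]cab

The machine reaches the accept state pA and halts.

After 2 steps, the tape (ignoring leading/trailing blanks) is: cab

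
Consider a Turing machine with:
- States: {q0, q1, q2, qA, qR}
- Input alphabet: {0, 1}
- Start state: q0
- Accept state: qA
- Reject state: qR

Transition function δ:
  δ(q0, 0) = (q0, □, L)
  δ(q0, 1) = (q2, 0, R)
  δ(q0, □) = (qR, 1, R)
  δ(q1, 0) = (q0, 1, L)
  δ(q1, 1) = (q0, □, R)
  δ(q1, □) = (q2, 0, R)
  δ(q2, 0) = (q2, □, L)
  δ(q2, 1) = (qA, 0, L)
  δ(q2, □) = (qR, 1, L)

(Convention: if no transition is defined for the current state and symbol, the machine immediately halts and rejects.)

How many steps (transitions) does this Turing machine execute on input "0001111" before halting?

Execution trace:
Initial: [q0]0001111
Step 1: δ(q0, 0) = (q0, □, L) → [q0]□□001111
Step 2: δ(q0, □) = (qR, 1, R) → 1[qR]□001111

The machine reaches the reject state qR and halts.

The machine executed 2 steps before halting.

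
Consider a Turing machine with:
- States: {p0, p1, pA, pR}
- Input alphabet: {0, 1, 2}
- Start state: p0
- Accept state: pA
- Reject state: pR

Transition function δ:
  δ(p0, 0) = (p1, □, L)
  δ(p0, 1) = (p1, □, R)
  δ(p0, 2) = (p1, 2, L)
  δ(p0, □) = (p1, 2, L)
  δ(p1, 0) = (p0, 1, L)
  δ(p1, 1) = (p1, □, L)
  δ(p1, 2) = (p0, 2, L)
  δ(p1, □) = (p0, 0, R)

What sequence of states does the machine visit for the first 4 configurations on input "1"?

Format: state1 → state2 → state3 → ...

Execution trace:
Initial: [p0]1
Step 1: δ(p0, 1) = (p1, □, R) → □[p1]□
Step 2: δ(p1, □) = (p0, 0, R) → □0[p0]□
Step 3: δ(p0, □) = (p1, 2, L) → □[p1]02

State sequence: p0 → p1 → p0 → p1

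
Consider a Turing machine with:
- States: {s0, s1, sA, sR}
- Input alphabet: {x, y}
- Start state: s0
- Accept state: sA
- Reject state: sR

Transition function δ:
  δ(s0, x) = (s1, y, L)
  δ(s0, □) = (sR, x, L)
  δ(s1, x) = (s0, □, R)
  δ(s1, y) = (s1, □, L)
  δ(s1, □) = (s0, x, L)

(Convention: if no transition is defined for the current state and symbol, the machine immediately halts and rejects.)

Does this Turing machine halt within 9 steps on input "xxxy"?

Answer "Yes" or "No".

Execution trace:
Initial: [s0]xxxy
Step 1: δ(s0, x) = (s1, y, L) → [s1]□yxxy
Step 2: δ(s1, □) = (s0, x, L) → [s0]□xyxxy
Step 3: δ(s0, □) = (sR, x, L) → [sR]□xxyxxy

The machine reaches the reject state sR and halts.
The machine halted after 3 steps (within the 9-step bound).

Answer: Yes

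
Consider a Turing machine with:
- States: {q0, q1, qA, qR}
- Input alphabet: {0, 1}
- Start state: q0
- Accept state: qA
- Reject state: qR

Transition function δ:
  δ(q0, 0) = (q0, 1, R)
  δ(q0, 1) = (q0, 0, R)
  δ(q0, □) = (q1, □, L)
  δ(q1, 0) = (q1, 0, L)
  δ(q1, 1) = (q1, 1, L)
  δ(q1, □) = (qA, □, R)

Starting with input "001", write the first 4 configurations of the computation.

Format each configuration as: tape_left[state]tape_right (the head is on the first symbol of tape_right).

Transitions applied:
Step 1: δ(q0, 0) = (q0, 1, R)
Step 2: δ(q0, 0) = (q0, 1, R)
Step 3: δ(q0, 1) = (q0, 0, R)

The first 4 configurations are:
[q0]001 ⊢ 1[q0]01 ⊢ 11[q0]1 ⊢ 110[q0]□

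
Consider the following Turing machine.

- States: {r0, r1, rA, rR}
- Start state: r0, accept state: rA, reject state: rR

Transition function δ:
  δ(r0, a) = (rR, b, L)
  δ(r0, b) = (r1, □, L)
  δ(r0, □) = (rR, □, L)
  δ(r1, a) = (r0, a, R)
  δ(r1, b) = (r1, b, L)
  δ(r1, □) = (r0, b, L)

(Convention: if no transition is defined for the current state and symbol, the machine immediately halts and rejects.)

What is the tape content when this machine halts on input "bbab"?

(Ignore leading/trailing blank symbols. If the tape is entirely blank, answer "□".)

Execution trace:
Initial: [r0]bbab
Step 1: δ(r0, b) = (r1, □, L) → [r1]□□bab
Step 2: δ(r1, □) = (r0, b, L) → [r0]□b□bab
Step 3: δ(r0, □) = (rR, □, L) → [rR]□□b□bab

The machine reaches the reject state rR and halts.

Final tape (ignoring leading/trailing blanks): b□bab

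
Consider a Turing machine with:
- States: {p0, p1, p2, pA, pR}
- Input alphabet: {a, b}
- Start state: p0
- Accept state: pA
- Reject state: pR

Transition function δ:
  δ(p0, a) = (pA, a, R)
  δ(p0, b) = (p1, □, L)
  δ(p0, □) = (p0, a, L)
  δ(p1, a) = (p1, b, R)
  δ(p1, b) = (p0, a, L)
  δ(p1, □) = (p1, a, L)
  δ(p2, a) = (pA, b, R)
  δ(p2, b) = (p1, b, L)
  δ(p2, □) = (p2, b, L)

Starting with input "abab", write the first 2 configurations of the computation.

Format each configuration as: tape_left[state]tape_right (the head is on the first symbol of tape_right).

Transitions applied:
Step 1: δ(p0, a) = (pA, a, R)

The first 2 configurations are:
[p0]abab ⊢ a[pA]bab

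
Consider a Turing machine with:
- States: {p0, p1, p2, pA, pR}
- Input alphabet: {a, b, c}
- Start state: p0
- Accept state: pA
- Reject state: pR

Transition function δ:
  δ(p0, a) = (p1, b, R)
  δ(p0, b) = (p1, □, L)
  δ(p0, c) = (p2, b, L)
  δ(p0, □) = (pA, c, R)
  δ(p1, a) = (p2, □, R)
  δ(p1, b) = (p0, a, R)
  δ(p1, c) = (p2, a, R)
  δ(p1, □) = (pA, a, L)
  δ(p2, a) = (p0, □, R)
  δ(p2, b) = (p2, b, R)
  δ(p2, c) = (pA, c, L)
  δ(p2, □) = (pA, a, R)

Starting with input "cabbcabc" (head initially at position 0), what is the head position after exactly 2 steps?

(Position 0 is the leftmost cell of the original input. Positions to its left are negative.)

Execution trace (head position shown):
Step 0: [p0]cabbcabc  (head at position 0)
Step 1: move left → [p2]□babbcabc  (head at position -1)
Step 2: move right → a[pA]babbcabc  (head at position 0)

After 2 steps, the head is at position 0.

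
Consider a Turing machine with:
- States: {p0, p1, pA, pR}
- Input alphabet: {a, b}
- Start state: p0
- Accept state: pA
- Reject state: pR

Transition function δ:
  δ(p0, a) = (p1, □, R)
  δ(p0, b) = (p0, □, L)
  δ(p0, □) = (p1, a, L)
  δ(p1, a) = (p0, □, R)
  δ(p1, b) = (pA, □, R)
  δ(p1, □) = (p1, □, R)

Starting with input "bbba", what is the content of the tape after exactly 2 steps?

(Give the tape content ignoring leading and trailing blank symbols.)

Execution trace:
Initial: [p0]bbba
Step 1: δ(p0, b) = (p0, □, L) → [p0]□□bba
Step 2: δ(p0, □) = (p1, a, L) → [p1]□a□bba

After 2 steps, the tape (ignoring leading/trailing blanks) is: a□bba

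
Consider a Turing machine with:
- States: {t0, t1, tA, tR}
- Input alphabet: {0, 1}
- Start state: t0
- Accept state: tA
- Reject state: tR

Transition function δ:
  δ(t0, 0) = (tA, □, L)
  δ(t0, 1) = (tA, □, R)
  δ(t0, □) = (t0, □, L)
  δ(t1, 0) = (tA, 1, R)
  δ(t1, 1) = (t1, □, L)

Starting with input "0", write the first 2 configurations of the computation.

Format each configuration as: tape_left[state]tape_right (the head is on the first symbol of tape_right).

Transitions applied:
Step 1: δ(t0, 0) = (tA, □, L)

The first 2 configurations are:
[t0]0 ⊢ [tA]□□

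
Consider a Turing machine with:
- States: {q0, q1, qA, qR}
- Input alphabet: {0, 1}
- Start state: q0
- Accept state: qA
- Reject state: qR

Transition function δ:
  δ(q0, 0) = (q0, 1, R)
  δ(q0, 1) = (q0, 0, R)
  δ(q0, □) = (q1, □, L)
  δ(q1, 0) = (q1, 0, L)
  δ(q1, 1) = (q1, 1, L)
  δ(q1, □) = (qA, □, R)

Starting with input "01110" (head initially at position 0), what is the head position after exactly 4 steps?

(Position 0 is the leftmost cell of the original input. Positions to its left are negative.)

Execution trace (head position shown):
Step 0: [q0]01110  (head at position 0)
Step 1: move right → 1[q0]1110  (head at position 1)
Step 2: move right → 10[q0]110  (head at position 2)
Step 3: move right → 100[q0]10  (head at position 3)
Step 4: move right → 1000[q0]0  (head at position 4)

After 4 steps, the head is at position 4.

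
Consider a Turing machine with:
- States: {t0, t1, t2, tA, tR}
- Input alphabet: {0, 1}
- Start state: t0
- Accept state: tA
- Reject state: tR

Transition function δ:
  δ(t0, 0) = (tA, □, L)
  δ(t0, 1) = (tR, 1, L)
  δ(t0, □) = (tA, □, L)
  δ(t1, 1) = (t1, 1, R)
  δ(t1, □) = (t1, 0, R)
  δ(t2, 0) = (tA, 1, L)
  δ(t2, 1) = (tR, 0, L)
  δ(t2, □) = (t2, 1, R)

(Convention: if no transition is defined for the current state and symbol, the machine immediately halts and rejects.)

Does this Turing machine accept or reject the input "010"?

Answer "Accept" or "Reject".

Execution trace:
Initial: [t0]010
Step 1: δ(t0, 0) = (tA, □, L) → [tA]□□10

The machine reaches the accept state tA and halts.

Answer: Accept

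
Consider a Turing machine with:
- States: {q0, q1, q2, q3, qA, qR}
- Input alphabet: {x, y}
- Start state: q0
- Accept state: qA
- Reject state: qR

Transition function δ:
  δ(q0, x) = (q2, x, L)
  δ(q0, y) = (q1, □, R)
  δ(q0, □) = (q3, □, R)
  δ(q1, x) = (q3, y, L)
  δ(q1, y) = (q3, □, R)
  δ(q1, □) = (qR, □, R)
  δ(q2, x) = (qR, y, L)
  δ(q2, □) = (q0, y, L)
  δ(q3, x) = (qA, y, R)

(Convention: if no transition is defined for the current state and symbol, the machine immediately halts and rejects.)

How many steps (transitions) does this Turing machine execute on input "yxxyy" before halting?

Execution trace:
Initial: [q0]yxxyy
Step 1: δ(q0, y) = (q1, □, R) → □[q1]xxyy
Step 2: δ(q1, x) = (q3, y, L) → [q3]□yxyy

No transition is defined for δ(q3, □). By convention the machine halts and rejects.

The machine executed 2 steps before halting.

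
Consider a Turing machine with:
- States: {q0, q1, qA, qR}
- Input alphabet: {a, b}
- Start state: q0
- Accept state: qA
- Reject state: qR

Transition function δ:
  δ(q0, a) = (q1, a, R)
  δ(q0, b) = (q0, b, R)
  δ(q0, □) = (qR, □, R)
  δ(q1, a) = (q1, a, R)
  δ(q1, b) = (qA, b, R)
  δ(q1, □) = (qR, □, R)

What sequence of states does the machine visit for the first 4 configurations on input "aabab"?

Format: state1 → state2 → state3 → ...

Execution trace:
Initial: [q0]aabab
Step 1: δ(q0, a) = (q1, a, R) → a[q1]abab
Step 2: δ(q1, a) = (q1, a, R) → aa[q1]bab
Step 3: δ(q1, b) = (qA, b, R) → aab[qA]ab

The machine reaches the accept state qA and halts.

State sequence: q0 → q1 → q1 → qA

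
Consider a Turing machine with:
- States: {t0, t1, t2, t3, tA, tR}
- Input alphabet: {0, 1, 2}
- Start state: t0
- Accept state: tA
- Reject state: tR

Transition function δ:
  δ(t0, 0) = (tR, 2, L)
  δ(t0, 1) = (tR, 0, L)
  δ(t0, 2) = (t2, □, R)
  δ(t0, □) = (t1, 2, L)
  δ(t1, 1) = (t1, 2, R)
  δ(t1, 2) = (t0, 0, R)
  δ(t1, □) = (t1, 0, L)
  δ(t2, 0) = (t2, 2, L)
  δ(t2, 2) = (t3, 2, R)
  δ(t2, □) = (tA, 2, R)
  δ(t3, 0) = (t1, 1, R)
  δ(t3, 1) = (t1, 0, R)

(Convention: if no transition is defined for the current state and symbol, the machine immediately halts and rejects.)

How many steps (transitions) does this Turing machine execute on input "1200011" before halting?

Execution trace:
Initial: [t0]1200011
Step 1: δ(t0, 1) = (tR, 0, L) → [tR]□0200011

The machine reaches the reject state tR and halts.

The machine executed 1 step before halting.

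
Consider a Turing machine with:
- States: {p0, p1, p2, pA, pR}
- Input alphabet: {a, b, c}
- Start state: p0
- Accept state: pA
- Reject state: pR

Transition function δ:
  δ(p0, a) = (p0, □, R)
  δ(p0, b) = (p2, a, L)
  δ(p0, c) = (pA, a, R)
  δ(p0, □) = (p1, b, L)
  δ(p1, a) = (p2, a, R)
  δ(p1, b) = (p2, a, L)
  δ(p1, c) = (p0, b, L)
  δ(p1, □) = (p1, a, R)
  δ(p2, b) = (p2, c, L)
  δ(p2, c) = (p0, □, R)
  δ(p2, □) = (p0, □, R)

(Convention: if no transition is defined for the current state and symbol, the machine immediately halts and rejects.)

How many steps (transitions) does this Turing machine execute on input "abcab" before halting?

Execution trace:
Initial: [p0]abcab
Step 1: δ(p0, a) = (p0, □, R) → □[p0]bcab
Step 2: δ(p0, b) = (p2, a, L) → [p2]□acab
Step 3: δ(p2, □) = (p0, □, R) → □[p0]acab
Step 4: δ(p0, a) = (p0, □, R) → □□[p0]cab
Step 5: δ(p0, c) = (pA, a, R) → □□a[pA]ab

The machine reaches the accept state pA and halts.

The machine executed 5 steps before halting.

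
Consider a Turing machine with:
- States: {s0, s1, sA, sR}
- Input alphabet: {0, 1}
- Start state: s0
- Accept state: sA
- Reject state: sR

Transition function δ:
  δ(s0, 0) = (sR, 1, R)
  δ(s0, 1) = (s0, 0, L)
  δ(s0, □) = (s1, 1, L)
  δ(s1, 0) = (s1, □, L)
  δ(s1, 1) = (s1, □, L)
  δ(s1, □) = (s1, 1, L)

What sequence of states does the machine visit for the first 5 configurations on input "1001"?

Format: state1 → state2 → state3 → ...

Execution trace:
Initial: [s0]1001
Step 1: δ(s0, 1) = (s0, 0, L) → [s0]□0001
Step 2: δ(s0, □) = (s1, 1, L) → [s1]□10001
Step 3: δ(s1, □) = (s1, 1, L) → [s1]□110001
Step 4: δ(s1, □) = (s1, 1, L) → [s1]□1110001

State sequence: s0 → s0 → s1 → s1 → s1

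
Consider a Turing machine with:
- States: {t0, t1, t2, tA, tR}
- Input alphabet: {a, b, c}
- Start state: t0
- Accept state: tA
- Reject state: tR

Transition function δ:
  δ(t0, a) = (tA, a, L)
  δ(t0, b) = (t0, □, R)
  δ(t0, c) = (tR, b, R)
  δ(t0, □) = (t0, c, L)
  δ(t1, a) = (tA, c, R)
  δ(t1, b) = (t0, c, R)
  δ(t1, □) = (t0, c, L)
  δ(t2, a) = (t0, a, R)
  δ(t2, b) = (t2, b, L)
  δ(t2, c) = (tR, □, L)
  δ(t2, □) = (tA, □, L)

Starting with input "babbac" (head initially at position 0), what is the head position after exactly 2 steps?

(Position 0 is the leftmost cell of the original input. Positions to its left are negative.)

Execution trace (head position shown):
Step 0: [t0]babbac  (head at position 0)
Step 1: move right → □[t0]abbac  (head at position 1)
Step 2: move left → [tA]□abbac  (head at position 0)

After 2 steps, the head is at position 0.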